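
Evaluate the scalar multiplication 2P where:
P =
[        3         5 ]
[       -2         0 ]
2P =
[        6        10 ]
[       -4         0 ]

Scalar multiplication is elementwise: (2P)[i][j] = 2 * P[i][j].
  (2P)[0][0] = 2 * (3) = 6
  (2P)[0][1] = 2 * (5) = 10
  (2P)[1][0] = 2 * (-2) = -4
  (2P)[1][1] = 2 * (0) = 0
2P =
[        6        10 ]
[       -4         0 ]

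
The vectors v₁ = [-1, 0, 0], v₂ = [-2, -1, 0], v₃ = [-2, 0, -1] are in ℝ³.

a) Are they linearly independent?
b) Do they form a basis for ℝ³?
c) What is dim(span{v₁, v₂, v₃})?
Yes independent, yes basis, dim = 3

Stack v₁, v₂, v₃ as rows of a 3×3 matrix.
[[-1, 0, 0]; [-2, -1, 0]; [-2, 0, -1]] is already lower triangular with nonzero diagonal entries (-1, -1, -1), so its determinant is the product of the diagonal entries, det = (-1)·(-1)·(-1) = -1 ≠ 0, and the rows are linearly independent.
Three linearly independent vectors in ℝ³ form a basis for ℝ³, so dim(span{v₁,v₂,v₃}) = 3.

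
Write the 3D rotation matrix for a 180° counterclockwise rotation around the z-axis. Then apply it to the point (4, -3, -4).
R = [[-1, 0, 0], [0, -1, 0], [0, 0, 1]]; R·(4, -3, -4) = (-4, 3, -4)

Rotation matrix for 180° around z-axis:
cos(180°) = -1, sin(180°) = 0
R = [[-1, 0, 0], [0, -1, 0], [0, 0, 1]]
Apply to (4, -3, -4): R·[4, -3, -4]ᵀ = (-4, 3, -4)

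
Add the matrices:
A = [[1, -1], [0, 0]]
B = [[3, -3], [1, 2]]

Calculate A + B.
[[4, -4], [1, 2]]

Add corresponding elements:
(1)+(3)=4
(-1)+(-3)=-4
(0)+(1)=1
(0)+(2)=2
A + B = [[4, -4], [1, 2]]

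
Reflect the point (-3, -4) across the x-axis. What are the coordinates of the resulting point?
(-3, 4)

Reflection across x-axis: (-3, -4) → (-3, 4)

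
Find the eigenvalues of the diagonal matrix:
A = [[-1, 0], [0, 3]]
λ₁ = -1, λ₂ = 3

The characteristic polynomial of A is det(A - λI) = (-1 - λ)(3 - λ) = 0.
The roots are λ = -1 and λ = 3, so the eigenvalues are the diagonal entries.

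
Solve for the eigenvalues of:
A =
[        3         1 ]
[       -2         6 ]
λ = 4, 5

Solve det(A - λI) = 0. For a 2×2 matrix the characteristic equation is λ² - (trace)λ + det = 0.
trace(A) = a + d = 3 + 6 = 9.
det(A) = a*d - b*c = (3)*(6) - (1)*(-2) = 18 + 2 = 20.
Characteristic equation: λ² - (9)λ + (20) = 0.
Discriminant = (9)² - 4*(20) = 81 - 80 = 1.
λ = (9 ± √1) / 2 = (9 ± 1) / 2 = 4, 5.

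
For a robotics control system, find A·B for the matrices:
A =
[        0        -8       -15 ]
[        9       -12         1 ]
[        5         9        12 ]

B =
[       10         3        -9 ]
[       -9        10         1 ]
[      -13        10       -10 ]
AB =
[      267      -230       142 ]
[      185       -83      -103 ]
[     -187       225      -156 ]

Matrix multiplication: (AB)[i][j] = sum over k of A[i][k] * B[k][j].
  (AB)[0][0] = (0)*(10) + (-8)*(-9) + (-15)*(-13) = 267
  (AB)[0][1] = (0)*(3) + (-8)*(10) + (-15)*(10) = -230
  (AB)[0][2] = (0)*(-9) + (-8)*(1) + (-15)*(-10) = 142
  (AB)[1][0] = (9)*(10) + (-12)*(-9) + (1)*(-13) = 185
  (AB)[1][1] = (9)*(3) + (-12)*(10) + (1)*(10) = -83
  (AB)[1][2] = (9)*(-9) + (-12)*(1) + (1)*(-10) = -103
  (AB)[2][0] = (5)*(10) + (9)*(-9) + (12)*(-13) = -187
  (AB)[2][1] = (5)*(3) + (9)*(10) + (12)*(10) = 225
  (AB)[2][2] = (5)*(-9) + (9)*(1) + (12)*(-10) = -156
AB =
[      267      -230       142 ]
[      185       -83      -103 ]
[     -187       225      -156 ]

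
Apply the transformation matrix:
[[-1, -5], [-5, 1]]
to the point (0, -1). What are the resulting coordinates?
(5, -1)

Matrix multiplication:
[[-1, -5], [-5, 1]] × [0, -1]ᵀ
= [-1×0 + -5×-1, -5×0 + 1×-1]ᵀ
= [5.0000, -1.0000]ᵀ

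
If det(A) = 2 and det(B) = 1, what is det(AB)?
2

Use the multiplicative property of determinants: det(AB) = det(A)*det(B).
det(AB) = (2)*(1) = 2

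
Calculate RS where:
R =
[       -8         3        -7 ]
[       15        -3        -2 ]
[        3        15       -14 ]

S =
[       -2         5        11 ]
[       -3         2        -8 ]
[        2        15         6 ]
RS =
[       -7      -139      -154 ]
[      -25        39       177 ]
[      -79      -165      -171 ]

Matrix multiplication: (RS)[i][j] = sum over k of R[i][k] * S[k][j].
  (RS)[0][0] = (-8)*(-2) + (3)*(-3) + (-7)*(2) = -7
  (RS)[0][1] = (-8)*(5) + (3)*(2) + (-7)*(15) = -139
  (RS)[0][2] = (-8)*(11) + (3)*(-8) + (-7)*(6) = -154
  (RS)[1][0] = (15)*(-2) + (-3)*(-3) + (-2)*(2) = -25
  (RS)[1][1] = (15)*(5) + (-3)*(2) + (-2)*(15) = 39
  (RS)[1][2] = (15)*(11) + (-3)*(-8) + (-2)*(6) = 177
  (RS)[2][0] = (3)*(-2) + (15)*(-3) + (-14)*(2) = -79
  (RS)[2][1] = (3)*(5) + (15)*(2) + (-14)*(15) = -165
  (RS)[2][2] = (3)*(11) + (15)*(-8) + (-14)*(6) = -171
RS =
[       -7      -139      -154 ]
[      -25        39       177 ]
[      -79      -165      -171 ]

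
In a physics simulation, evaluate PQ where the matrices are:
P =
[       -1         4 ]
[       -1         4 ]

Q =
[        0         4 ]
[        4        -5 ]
PQ =
[       16       -24 ]
[       16       -24 ]

Matrix multiplication: (PQ)[i][j] = sum over k of P[i][k] * Q[k][j].
  (PQ)[0][0] = (-1)*(0) + (4)*(4) = 16
  (PQ)[0][1] = (-1)*(4) + (4)*(-5) = -24
  (PQ)[1][0] = (-1)*(0) + (4)*(4) = 16
  (PQ)[1][1] = (-1)*(4) + (4)*(-5) = -24
PQ =
[       16       -24 ]
[       16       -24 ]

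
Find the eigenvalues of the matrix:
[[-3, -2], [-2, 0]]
λ = -4 and λ = 1

Characteristic equation: det(A - λI) = 0
λ² - (trace)λ + (det) = 0
λ² - (-3)λ + (-4) = 0
λ² + 3λ - 4 = 0
Solving: λ = -4, 1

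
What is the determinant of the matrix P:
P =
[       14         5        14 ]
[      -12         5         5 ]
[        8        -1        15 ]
det(P) = 1828

Expand along row 0 (cofactor expansion): det(P) = a*(e*i - f*h) - b*(d*i - f*g) + c*(d*h - e*g), where the 3×3 is [[a, b, c], [d, e, f], [g, h, i]].
Minor M_00 = (5)*(15) - (5)*(-1) = 75 + 5 = 80.
Minor M_01 = (-12)*(15) - (5)*(8) = -180 - 40 = -220.
Minor M_02 = (-12)*(-1) - (5)*(8) = 12 - 40 = -28.
det(P) = (14)*(80) - (5)*(-220) + (14)*(-28) = 1120 + 1100 - 392 = 1828.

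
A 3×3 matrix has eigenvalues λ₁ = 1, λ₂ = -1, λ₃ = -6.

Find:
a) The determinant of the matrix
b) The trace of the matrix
det = 6, trace = -6

Two standard eigenvalue identities:
- det(A) equals the product of the eigenvalues (counted with multiplicity).
- trace(A) equals the sum of the eigenvalues.
det(A) = (1)*(-1)*(-6) = 6.
trace(A) = 1 - 1 - 6 = -6.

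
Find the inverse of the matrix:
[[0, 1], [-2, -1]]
[[-1/2, -1/2], [1, 0]]

For [[a,b],[c,d]], inverse = (1/det)·[[d,-b],[-c,a]]
det = 0·-1 - 1·-2 = 2
Inverse = (1/2)·[[-1, -1], [2, 0]]
        = [[-1/2, -1/2], [1, 0]]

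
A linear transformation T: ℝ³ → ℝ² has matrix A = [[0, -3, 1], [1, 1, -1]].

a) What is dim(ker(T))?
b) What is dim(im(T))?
dim(ker) = 1, dim(im) = 2

The two rows are not scalar multiples of one another (no single k satisfies row 2 = k × row 1), so they are linearly independent.
Thus rank(A) = 2.
dim(im(T)) = rank(A) = 2.
By the rank-nullity theorem applied to T: ℝ³ → ℝ², rank(A) + nullity(A) = 3 (the domain dimension), so dim(ker(T)) = 3 - 2 = 1.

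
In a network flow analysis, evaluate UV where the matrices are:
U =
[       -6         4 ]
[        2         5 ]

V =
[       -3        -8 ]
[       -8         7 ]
UV =
[      -14        76 ]
[      -46        19 ]

Matrix multiplication: (UV)[i][j] = sum over k of U[i][k] * V[k][j].
  (UV)[0][0] = (-6)*(-3) + (4)*(-8) = -14
  (UV)[0][1] = (-6)*(-8) + (4)*(7) = 76
  (UV)[1][0] = (2)*(-3) + (5)*(-8) = -46
  (UV)[1][1] = (2)*(-8) + (5)*(7) = 19
UV =
[      -14        76 ]
[      -46        19 ]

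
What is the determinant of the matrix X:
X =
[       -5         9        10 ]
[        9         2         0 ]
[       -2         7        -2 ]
det(X) = 852

Expand along row 0 (cofactor expansion): det(X) = a*(e*i - f*h) - b*(d*i - f*g) + c*(d*h - e*g), where the 3×3 is [[a, b, c], [d, e, f], [g, h, i]].
Minor M_00 = (2)*(-2) - (0)*(7) = -4 - 0 = -4.
Minor M_01 = (9)*(-2) - (0)*(-2) = -18 - 0 = -18.
Minor M_02 = (9)*(7) - (2)*(-2) = 63 + 4 = 67.
det(X) = (-5)*(-4) - (9)*(-18) + (10)*(67) = 20 + 162 + 670 = 852.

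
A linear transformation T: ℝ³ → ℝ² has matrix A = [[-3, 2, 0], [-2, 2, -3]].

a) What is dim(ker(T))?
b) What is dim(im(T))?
dim(ker) = 1, dim(im) = 2

The two rows are not scalar multiples of one another (no single k satisfies row 2 = k × row 1), so they are linearly independent.
Thus rank(A) = 2.
dim(im(T)) = rank(A) = 2.
By the rank-nullity theorem applied to T: ℝ³ → ℝ², rank(A) + nullity(A) = 3 (the domain dimension), so dim(ker(T)) = 3 - 2 = 1.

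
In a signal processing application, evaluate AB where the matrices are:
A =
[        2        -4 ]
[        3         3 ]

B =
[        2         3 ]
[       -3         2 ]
AB =
[       16        -2 ]
[       -3        15 ]

Matrix multiplication: (AB)[i][j] = sum over k of A[i][k] * B[k][j].
  (AB)[0][0] = (2)*(2) + (-4)*(-3) = 16
  (AB)[0][1] = (2)*(3) + (-4)*(2) = -2
  (AB)[1][0] = (3)*(2) + (3)*(-3) = -3
  (AB)[1][1] = (3)*(3) + (3)*(2) = 15
AB =
[       16        -2 ]
[       -3        15 ]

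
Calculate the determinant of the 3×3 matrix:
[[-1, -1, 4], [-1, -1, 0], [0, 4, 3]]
-16

Expansion along first row:
det = -1·det([[-1,0],[4,3]]) - -1·det([[-1,0],[0,3]]) + 4·det([[-1,-1],[0,4]])
    = -1·(-1·3 - 0·4) - -1·(-1·3 - 0·0) + 4·(-1·4 - -1·0)
    = -1·-3 - -1·-3 + 4·-4
    = 3 + -3 + -16 = -16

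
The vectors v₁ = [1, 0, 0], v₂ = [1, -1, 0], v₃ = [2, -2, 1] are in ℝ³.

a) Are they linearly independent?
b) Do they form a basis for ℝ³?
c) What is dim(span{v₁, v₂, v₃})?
Yes independent, yes basis, dim = 3

Stack v₁, v₂, v₃ as rows of a 3×3 matrix.
[[1, 0, 0]; [1, -1, 0]; [2, -2, 1]] is already lower triangular with nonzero diagonal entries (1, -1, 1), so its determinant is the product of the diagonal entries, det = (1)·(-1)·(1) = -1 ≠ 0, and the rows are linearly independent.
Three linearly independent vectors in ℝ³ form a basis for ℝ³, so dim(span{v₁,v₂,v₃}) = 3.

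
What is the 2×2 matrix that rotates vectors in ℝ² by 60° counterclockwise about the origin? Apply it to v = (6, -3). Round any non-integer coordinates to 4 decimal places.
R = [[1/2, -√3/2], [√3/2, 1/2]]; R·v = (5.5981, 3.6962)

A counterclockwise rotation by angle θ in ℝ² has matrix R(θ) = [[cos θ, -sin θ], [sin θ, cos θ]].
For θ = 60°: cos θ = 1/2, sin θ = √3/2.
R(60°) = [[1/2, -√3/2], [√3/2, 1/2]].
R·v = [1/2·6 + (-√3/2)·-3, √3/2·6 + 1/2·-3] = (5.5981, 3.6962).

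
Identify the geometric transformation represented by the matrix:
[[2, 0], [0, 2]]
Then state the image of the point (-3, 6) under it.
uniform scaling by factor 2; image of (-3, 6) is (-6, 12)

This is a diagonal matrix with equal entries 2, so it scales both axes by the same factor 2.
The matrix [[2, 0], [0, 2]] represents: uniform scaling by factor 2.
Applying it to (-3, 6): [2·-3 + 0·6, 0·-3 + 2·6] = (-6, 12).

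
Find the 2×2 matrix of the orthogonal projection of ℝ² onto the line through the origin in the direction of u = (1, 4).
[[1/17, 4/17], [4/17, 16/17]]

The orthogonal projection onto the line spanned by a nonzero vector u = (a, b) has matrix P = (u uᵀ) / (uᵀ u) = (1/(a² + b²)) · [[a², ab], [ab, b²]].
Here u = (1, 4), so a² + b² = 1 + 16 = 17.
P = (1/17) · [[1, 4], [4, 16]] = [[1/17, 4/17], [4/17, 16/17]].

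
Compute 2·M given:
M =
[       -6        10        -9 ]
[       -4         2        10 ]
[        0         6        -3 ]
2M =
[      -12        20       -18 ]
[       -8         4        20 ]
[        0        12        -6 ]

Scalar multiplication is elementwise: (2M)[i][j] = 2 * M[i][j].
  (2M)[0][0] = 2 * (-6) = -12
  (2M)[0][1] = 2 * (10) = 20
  (2M)[0][2] = 2 * (-9) = -18
  (2M)[1][0] = 2 * (-4) = -8
  (2M)[1][1] = 2 * (2) = 4
  (2M)[1][2] = 2 * (10) = 20
  (2M)[2][0] = 2 * (0) = 0
  (2M)[2][1] = 2 * (6) = 12
  (2M)[2][2] = 2 * (-3) = -6
2M =
[      -12        20       -18 ]
[       -8         4        20 ]
[        0        12        -6 ]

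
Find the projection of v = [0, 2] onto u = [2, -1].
[-4/5, 2/5]

The projection of v onto u is proj_u(v) = ((v·u) / (u·u)) · u.
v·u = (0)*(2) + (2)*(-1) = -2.
u·u = (2)*(2) + (-1)*(-1) = 5.
coefficient = -2 / 5 = -2/5.
proj_u(v) = -2/5 · [2, -1] = [-4/5, 2/5].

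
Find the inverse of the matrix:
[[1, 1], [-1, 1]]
[[1/2, -1/2], [1/2, 1/2]]

For [[a,b],[c,d]], inverse = (1/det)·[[d,-b],[-c,a]]
det = 1·1 - 1·-1 = 2
Inverse = (1/2)·[[1, -1], [1, 1]]
        = [[1/2, -1/2], [1/2, 1/2]]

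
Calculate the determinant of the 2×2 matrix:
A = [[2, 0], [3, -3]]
-6

For A = [[a, b], [c, d]], det(A) = a*d - b*c.
det(A) = (2)*(-3) - (0)*(3) = -6 - 0 = -6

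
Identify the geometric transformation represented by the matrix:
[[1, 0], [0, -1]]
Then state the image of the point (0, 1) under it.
reflection across the x-axis; image of (0, 1) is (0, -1)

This is a symmetric orthogonal matrix with determinant -1, which characterizes a reflection in ℝ².
The matrix [[1, 0], [0, -1]] represents: reflection across the x-axis.
Applying it to (0, 1): [1·0 + 0·1, 0·0 + -1·1] = (0, -1).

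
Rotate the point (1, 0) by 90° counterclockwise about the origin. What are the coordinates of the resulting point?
(0, 1)

Rotation matrix R(θ) = [[cos θ, -sin θ], [sin θ, cos θ]]; for θ = 90°:
R = [[0, -1], [1, 0]]
Result: R × [1, 0]ᵀ = [0·1 + (-1)·0, 1·1 + (0)·0]ᵀ = (0, 1)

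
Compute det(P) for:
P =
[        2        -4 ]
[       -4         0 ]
det(P) = -16

For a 2×2 matrix [[a, b], [c, d]], det = a*d - b*c.
det(P) = (2)*(0) - (-4)*(-4) = 0 - 16 = -16.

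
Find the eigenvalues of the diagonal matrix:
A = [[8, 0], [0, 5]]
λ₁ = 8, λ₂ = 5

The characteristic polynomial of A is det(A - λI) = (8 - λ)(5 - λ) = 0.
The roots are λ = 8 and λ = 5, so the eigenvalues are the diagonal entries.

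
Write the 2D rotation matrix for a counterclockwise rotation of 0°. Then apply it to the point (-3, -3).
R = [[1, 0], [0, 1]]; R·(-3, -3) = (-3, -3)

Rotation matrix formula: R(θ) = [[cos θ, -sin θ], [sin θ, cos θ]]
For θ = 0°:
cos(0°) = 1
sin(0°) = 0
R = [[1, 0], [0, 1]]
Apply to (-3, -3): [1·-3 + (0)·-3, 0·-3 + 1·-3] = (-3, -3)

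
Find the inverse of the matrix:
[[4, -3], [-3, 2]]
[[-2, -3], [-3, -4]]

For [[a,b],[c,d]], inverse = (1/det)·[[d,-b],[-c,a]]
det = 4·2 - -3·-3 = -1
Inverse = (1/-1)·[[2, 3], [3, 4]]
        = [[-2, -3], [-3, -4]]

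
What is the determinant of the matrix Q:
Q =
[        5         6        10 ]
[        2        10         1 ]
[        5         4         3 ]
det(Q) = -296

Expand along row 0 (cofactor expansion): det(Q) = a*(e*i - f*h) - b*(d*i - f*g) + c*(d*h - e*g), where the 3×3 is [[a, b, c], [d, e, f], [g, h, i]].
Minor M_00 = (10)*(3) - (1)*(4) = 30 - 4 = 26.
Minor M_01 = (2)*(3) - (1)*(5) = 6 - 5 = 1.
Minor M_02 = (2)*(4) - (10)*(5) = 8 - 50 = -42.
det(Q) = (5)*(26) - (6)*(1) + (10)*(-42) = 130 - 6 - 420 = -296.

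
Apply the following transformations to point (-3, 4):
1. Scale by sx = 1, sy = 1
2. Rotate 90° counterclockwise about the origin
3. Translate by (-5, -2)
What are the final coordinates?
(-9, -5)

Step 1: Scale → (-3, 4)
Step 2: Rotate 90° → (-4, -3)
Step 3: Translate → (-9, -5)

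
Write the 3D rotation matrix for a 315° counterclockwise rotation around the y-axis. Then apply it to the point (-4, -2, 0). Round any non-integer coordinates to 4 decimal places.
R = [[√2/2, 0, -√2/2], [0, 1, 0], [√2/2, 0, √2/2]]; R·(-4, -2, 0) = (-2.8284, -2.0000, -2.8284)

Rotation matrix for 315° around y-axis:
cos(315°) = √2/2, sin(315°) = -√2/2
R = [[√2/2, 0, -√2/2], [0, 1, 0], [√2/2, 0, √2/2]]
Apply to (-4, -2, 0): R·[-4, -2, 0]ᵀ = (-2.8284, -2.0000, -2.8284)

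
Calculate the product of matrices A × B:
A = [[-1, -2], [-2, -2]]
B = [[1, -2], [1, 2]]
[[-3, -2], [-4, 0]]

Matrix multiplication:
C[0][0] = -1×1 + -2×1 = -3
C[0][1] = -1×-2 + -2×2 = -2
C[1][0] = -2×1 + -2×1 = -4
C[1][1] = -2×-2 + -2×2 = 0
Result: [[-3, -2], [-4, 0]]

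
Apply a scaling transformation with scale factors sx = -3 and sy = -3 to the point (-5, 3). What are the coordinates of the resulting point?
(15, -9)

Scaling matrix:
[[-3, 0], [0, -3]]
Result: (-5 × -3, 3 × -3) = (15, -9)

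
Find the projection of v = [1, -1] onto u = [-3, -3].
[0, 0]

The projection of v onto u is proj_u(v) = ((v·u) / (u·u)) · u.
v·u = (1)*(-3) + (-1)*(-3) = 0.
u·u = (-3)*(-3) + (-3)*(-3) = 18.
coefficient = 0 / 18 = 0.
proj_u(v) = 0 · [-3, -3] = [0, 0].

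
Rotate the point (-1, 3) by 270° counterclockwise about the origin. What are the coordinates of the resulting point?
(3, 1)

Rotation matrix R(θ) = [[cos θ, -sin θ], [sin θ, cos θ]]; for θ = 270°:
R = [[0, 1], [-1, 0]]
Result: R × [-1, 3]ᵀ = [0·-1 + (1)·3, -1·-1 + (0)·3]ᵀ = (3, 1)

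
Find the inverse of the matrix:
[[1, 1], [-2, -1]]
[[-1, -1], [2, 1]]

For [[a,b],[c,d]], inverse = (1/det)·[[d,-b],[-c,a]]
det = 1·-1 - 1·-2 = 1
Inverse = (1/1)·[[-1, -1], [2, 1]]
        = [[-1, -1], [2, 1]]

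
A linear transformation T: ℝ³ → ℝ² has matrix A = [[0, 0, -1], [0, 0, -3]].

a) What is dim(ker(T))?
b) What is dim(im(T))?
dim(ker) = 2, dim(im) = 1

Observe that row 2 = 3 × row 1 (so the rows are linearly dependent).
Thus rank(A) = 1 (only one linearly independent row).
dim(im(T)) = rank(A) = 1.
By the rank-nullity theorem applied to T: ℝ³ → ℝ², rank(A) + nullity(A) = 3 (the domain dimension), so dim(ker(T)) = 3 - 1 = 2.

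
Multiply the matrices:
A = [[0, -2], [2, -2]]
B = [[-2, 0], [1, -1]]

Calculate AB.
[[-2, 2], [-6, 2]]

Each entry (i,j) of AB = sum over k of A[i][k]*B[k][j].
(AB)[0][0] = (0)*(-2) + (-2)*(1) = -2
(AB)[0][1] = (0)*(0) + (-2)*(-1) = 2
(AB)[1][0] = (2)*(-2) + (-2)*(1) = -6
(AB)[1][1] = (2)*(0) + (-2)*(-1) = 2
AB = [[-2, 2], [-6, 2]]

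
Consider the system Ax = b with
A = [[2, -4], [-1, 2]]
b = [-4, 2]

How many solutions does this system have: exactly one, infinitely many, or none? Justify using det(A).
Infinitely many solutions

det(A) = (2)*(2) - (-4)*(-1) = 0, so A is singular (column 2 is -2 times column 1).
b = [-4, 2] = -2 * column 1 of A, so b lies in the column space of A.
A singular matrix whose right-hand side is in its column space gives a 1-parameter family of solutions — infinitely many.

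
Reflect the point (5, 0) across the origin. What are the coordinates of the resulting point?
(-5, 0)

Reflection across origin: (5, 0) → (-5, 0)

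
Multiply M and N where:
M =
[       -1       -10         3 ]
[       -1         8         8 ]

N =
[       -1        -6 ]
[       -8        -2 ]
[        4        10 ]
MN =
[       93        56 ]
[      -31        70 ]

Matrix multiplication: (MN)[i][j] = sum over k of M[i][k] * N[k][j].
  (MN)[0][0] = (-1)*(-1) + (-10)*(-8) + (3)*(4) = 93
  (MN)[0][1] = (-1)*(-6) + (-10)*(-2) + (3)*(10) = 56
  (MN)[1][0] = (-1)*(-1) + (8)*(-8) + (8)*(4) = -31
  (MN)[1][1] = (-1)*(-6) + (8)*(-2) + (8)*(10) = 70
MN =
[       93        56 ]
[      -31        70 ]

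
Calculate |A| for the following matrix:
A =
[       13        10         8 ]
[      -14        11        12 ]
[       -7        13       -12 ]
det(A) = -7104

Expand along row 0 (cofactor expansion): det(A) = a*(e*i - f*h) - b*(d*i - f*g) + c*(d*h - e*g), where the 3×3 is [[a, b, c], [d, e, f], [g, h, i]].
Minor M_00 = (11)*(-12) - (12)*(13) = -132 - 156 = -288.
Minor M_01 = (-14)*(-12) - (12)*(-7) = 168 + 84 = 252.
Minor M_02 = (-14)*(13) - (11)*(-7) = -182 + 77 = -105.
det(A) = (13)*(-288) - (10)*(252) + (8)*(-105) = -3744 - 2520 - 840 = -7104.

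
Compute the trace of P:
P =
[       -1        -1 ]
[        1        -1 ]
tr(P) = -1 - 1 = -2

The trace of a square matrix is the sum of its diagonal entries.
Diagonal entries of P: P[0][0] = -1, P[1][1] = -1.
tr(P) = -1 - 1 = -2.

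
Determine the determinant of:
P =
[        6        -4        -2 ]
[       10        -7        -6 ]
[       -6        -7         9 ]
det(P) = -190

Expand along row 0 (cofactor expansion): det(P) = a*(e*i - f*h) - b*(d*i - f*g) + c*(d*h - e*g), where the 3×3 is [[a, b, c], [d, e, f], [g, h, i]].
Minor M_00 = (-7)*(9) - (-6)*(-7) = -63 - 42 = -105.
Minor M_01 = (10)*(9) - (-6)*(-6) = 90 - 36 = 54.
Minor M_02 = (10)*(-7) - (-7)*(-6) = -70 - 42 = -112.
det(P) = (6)*(-105) - (-4)*(54) + (-2)*(-112) = -630 + 216 + 224 = -190.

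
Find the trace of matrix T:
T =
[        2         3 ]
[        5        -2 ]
tr(T) = 2 - 2 = 0

The trace of a square matrix is the sum of its diagonal entries.
Diagonal entries of T: T[0][0] = 2, T[1][1] = -2.
tr(T) = 2 - 2 = 0.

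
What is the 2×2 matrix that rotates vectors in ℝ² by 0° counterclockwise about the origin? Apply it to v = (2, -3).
R = [[1, 0], [0, 1]]; R·v = (2, -3)

A counterclockwise rotation by angle θ in ℝ² has matrix R(θ) = [[cos θ, -sin θ], [sin θ, cos θ]].
For θ = 0°: cos θ = 1, sin θ = 0.
R(0°) = [[1, 0], [0, 1]].
R·v = [1·2 + (0)·-3, 0·2 + 1·-3] = (2, -3).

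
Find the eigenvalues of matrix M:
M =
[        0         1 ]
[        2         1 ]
λ = -1, 2

Solve det(M - λI) = 0. For a 2×2 matrix the characteristic equation is λ² - (trace)λ + det = 0.
trace(M) = a + d = 0 + 1 = 1.
det(M) = a*d - b*c = (0)*(1) - (1)*(2) = 0 - 2 = -2.
Characteristic equation: λ² - (1)λ + (-2) = 0.
Discriminant = (1)² - 4*(-2) = 1 + 8 = 9.
λ = (1 ± √9) / 2 = (1 ± 3) / 2 = -1, 2.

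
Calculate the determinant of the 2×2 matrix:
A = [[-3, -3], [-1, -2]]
3

For A = [[a, b], [c, d]], det(A) = a*d - b*c.
det(A) = (-3)*(-2) - (-3)*(-1) = 6 - 3 = 3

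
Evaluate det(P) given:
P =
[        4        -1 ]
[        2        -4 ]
det(P) = -14

For a 2×2 matrix [[a, b], [c, d]], det = a*d - b*c.
det(P) = (4)*(-4) - (-1)*(2) = -16 + 2 = -14.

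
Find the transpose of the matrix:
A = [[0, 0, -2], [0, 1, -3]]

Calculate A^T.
[[0, 0], [0, 1], [-2, -3]]

The transpose sends entry (i,j) to (j,i); rows become columns.
Row 0 of A: [0, 0, -2] -> column 0 of A^T.
Row 1 of A: [0, 1, -3] -> column 1 of A^T.
A^T = [[0, 0], [0, 1], [-2, -3]]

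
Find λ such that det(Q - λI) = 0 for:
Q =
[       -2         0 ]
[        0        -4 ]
λ = -4, -2

Solve det(Q - λI) = 0. For a 2×2 matrix the characteristic equation is λ² - (trace)λ + det = 0.
trace(Q) = a + d = -2 - 4 = -6.
det(Q) = a*d - b*c = (-2)*(-4) - (0)*(0) = 8 - 0 = 8.
Characteristic equation: λ² - (-6)λ + (8) = 0.
Discriminant = (-6)² - 4*(8) = 36 - 32 = 4.
λ = (-6 ± √4) / 2 = (-6 ± 2) / 2 = -4, -2.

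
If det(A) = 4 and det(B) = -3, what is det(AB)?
-12

Use the multiplicative property of determinants: det(AB) = det(A)*det(B).
det(AB) = (4)*(-3) = -12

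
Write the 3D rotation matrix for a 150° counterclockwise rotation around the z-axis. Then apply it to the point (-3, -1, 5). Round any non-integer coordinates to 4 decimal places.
R = [[-√3/2, -1/2, 0], [1/2, -√3/2, 0], [0, 0, 1]]; R·(-3, -1, 5) = (3.0981, -0.6340, 5.0000)

Rotation matrix for 150° around z-axis:
cos(150°) = -√3/2, sin(150°) = 1/2
R = [[-√3/2, -1/2, 0], [1/2, -√3/2, 0], [0, 0, 1]]
Apply to (-3, -1, 5): R·[-3, -1, 5]ᵀ = (3.0981, -0.6340, 5.0000)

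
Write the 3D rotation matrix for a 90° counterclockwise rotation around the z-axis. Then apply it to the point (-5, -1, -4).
R = [[0, -1, 0], [1, 0, 0], [0, 0, 1]]; R·(-5, -1, -4) = (1, -5, -4)

Rotation matrix for 90° around z-axis:
cos(90°) = 0, sin(90°) = 1
R = [[0, -1, 0], [1, 0, 0], [0, 0, 1]]
Apply to (-5, -1, -4): R·[-5, -1, -4]ᵀ = (1, -5, -4)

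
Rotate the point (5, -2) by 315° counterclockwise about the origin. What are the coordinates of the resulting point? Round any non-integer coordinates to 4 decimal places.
(2.1213, -4.9497)

Rotation matrix R(θ) = [[cos θ, -sin θ], [sin θ, cos θ]]; for θ = 315°:
R = [[√2/2, √2/2], [-√2/2, √2/2]]
Result: R × [5, -2]ᵀ = [√2/2·5 + (√2/2)·-2, -√2/2·5 + (√2/2)·-2]ᵀ = (2.1213, -4.9497)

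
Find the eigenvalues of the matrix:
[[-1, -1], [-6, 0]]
λ = -3 and λ = 2

Characteristic equation: det(A - λI) = 0
λ² - (trace)λ + (det) = 0
λ² - (-1)λ + (-6) = 0
λ² + 1λ - 6 = 0
Solving: λ = -3, 2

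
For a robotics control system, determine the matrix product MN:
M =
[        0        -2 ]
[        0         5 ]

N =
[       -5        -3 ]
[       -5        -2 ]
MN =
[       10         4 ]
[      -25       -10 ]

Matrix multiplication: (MN)[i][j] = sum over k of M[i][k] * N[k][j].
  (MN)[0][0] = (0)*(-5) + (-2)*(-5) = 10
  (MN)[0][1] = (0)*(-3) + (-2)*(-2) = 4
  (MN)[1][0] = (0)*(-5) + (5)*(-5) = -25
  (MN)[1][1] = (0)*(-3) + (5)*(-2) = -10
MN =
[       10         4 ]
[      -25       -10 ]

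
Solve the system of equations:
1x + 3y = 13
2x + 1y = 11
x = 4, y = 3

Use elimination (row reduction):
Equation 1: 1x + 3y = 13.
Equation 2: 2x + 1y = 11.
Multiply Eq1 by 2 and Eq2 by 1: 2x + 6y = 26;  2x + 1y = 11.
Subtract: (-5)y = -15, so y = 3.
Back-substitute into Eq1: 1x + 3*(3) = 13, so x = 4.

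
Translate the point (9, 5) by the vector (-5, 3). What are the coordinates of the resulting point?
(4, 8)

Translation by (-5, 3):
x' = 9 + -5 = 4
y' = 5 + 3 = 8
Homogeneous matrix: [[1, 0, -5], [0, 1, 3], [0, 0, 1]]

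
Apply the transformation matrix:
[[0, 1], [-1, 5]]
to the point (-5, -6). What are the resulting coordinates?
(-6, -25)

Matrix multiplication:
[[0, 1], [-1, 5]] × [-5, -6]ᵀ
= [0×-5 + 1×-6, -1×-5 + 5×-6]ᵀ
= [-6.0000, -25.0000]ᵀ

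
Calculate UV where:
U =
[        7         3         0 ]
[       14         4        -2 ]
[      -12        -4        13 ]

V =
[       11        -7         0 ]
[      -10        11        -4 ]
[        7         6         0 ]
UV =
[       47       -16       -12 ]
[      100       -66       -16 ]
[       -1       118        16 ]

Matrix multiplication: (UV)[i][j] = sum over k of U[i][k] * V[k][j].
  (UV)[0][0] = (7)*(11) + (3)*(-10) + (0)*(7) = 47
  (UV)[0][1] = (7)*(-7) + (3)*(11) + (0)*(6) = -16
  (UV)[0][2] = (7)*(0) + (3)*(-4) + (0)*(0) = -12
  (UV)[1][0] = (14)*(11) + (4)*(-10) + (-2)*(7) = 100
  (UV)[1][1] = (14)*(-7) + (4)*(11) + (-2)*(6) = -66
  (UV)[1][2] = (14)*(0) + (4)*(-4) + (-2)*(0) = -16
  (UV)[2][0] = (-12)*(11) + (-4)*(-10) + (13)*(7) = -1
  (UV)[2][1] = (-12)*(-7) + (-4)*(11) + (13)*(6) = 118
  (UV)[2][2] = (-12)*(0) + (-4)*(-4) + (13)*(0) = 16
UV =
[       47       -16       -12 ]
[      100       -66       -16 ]
[       -1       118        16 ]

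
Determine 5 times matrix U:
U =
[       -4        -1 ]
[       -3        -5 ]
5U =
[      -20        -5 ]
[      -15       -25 ]

Scalar multiplication is elementwise: (5U)[i][j] = 5 * U[i][j].
  (5U)[0][0] = 5 * (-4) = -20
  (5U)[0][1] = 5 * (-1) = -5
  (5U)[1][0] = 5 * (-3) = -15
  (5U)[1][1] = 5 * (-5) = -25
5U =
[      -20        -5 ]
[      -15       -25 ]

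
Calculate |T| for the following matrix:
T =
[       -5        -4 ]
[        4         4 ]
det(T) = -4

For a 2×2 matrix [[a, b], [c, d]], det = a*d - b*c.
det(T) = (-5)*(4) - (-4)*(4) = -20 + 16 = -4.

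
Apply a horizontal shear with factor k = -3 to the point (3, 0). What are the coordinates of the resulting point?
(3, 0)

Shear matrix for horizontal shear with factor k = -3:
[[1, -3], [0, 1]]
Result: (3, 0) → (3, 0)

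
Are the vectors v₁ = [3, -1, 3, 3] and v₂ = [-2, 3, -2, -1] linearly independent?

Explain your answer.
Yes, linearly independent

Two vectors are linearly dependent iff one is a scalar multiple of the other.
No single scalar k satisfies v₂ = k·v₁ (the ratios of corresponding entries disagree), so v₁ and v₂ are linearly independent.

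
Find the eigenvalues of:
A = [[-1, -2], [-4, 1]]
λ = -3, 3

Solve det(A - λI) = 0. For a 2×2 matrix this is λ² - (trace)λ + det = 0.
trace(A) = -1 + 1 = 0.
det(A) = (-1)*(1) - (-2)*(-4) = -1 - 8 = -9.
Characteristic equation: λ² - (0)λ + (-9) = 0.
Discriminant: (0)² - 4*(-9) = 0 + 36 = 36.
Roots: λ = (0 ± √36) / 2 = -3, 3.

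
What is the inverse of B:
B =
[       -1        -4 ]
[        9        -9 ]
det(B) = 45
B⁻¹ =
[     -1/5      4/45 ]
[     -1/5     -1/45 ]

For a 2×2 matrix B = [[a, b], [c, d]] with det(B) ≠ 0, B⁻¹ = (1/det(B)) * [[d, -b], [-c, a]].
det(B) = (-1)*(-9) - (-4)*(9) = 9 + 36 = 45.
B⁻¹ = (1/45) * [[-9, 4], [-9, -1]].
Dividing each entry by 45 and reducing:
B⁻¹ =
[     -1/5      4/45 ]
[     -1/5     -1/45 ]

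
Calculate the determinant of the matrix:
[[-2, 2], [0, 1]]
-2

For a 2×2 matrix [[a, b], [c, d]], det = ad - bc
det = (-2)(1) - (2)(0) = -2 - 0 = -2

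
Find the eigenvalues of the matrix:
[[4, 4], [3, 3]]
λ = 0 and λ = 7

Characteristic equation: det(A - λI) = 0
λ² - (trace)λ + (det) = 0
λ² - (7)λ + (0) = 0
λ² - 7λ + 0 = 0
Solving: λ = 0, 7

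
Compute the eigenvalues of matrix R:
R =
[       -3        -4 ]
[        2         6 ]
λ = -2, 5

Solve det(R - λI) = 0. For a 2×2 matrix the characteristic equation is λ² - (trace)λ + det = 0.
trace(R) = a + d = -3 + 6 = 3.
det(R) = a*d - b*c = (-3)*(6) - (-4)*(2) = -18 + 8 = -10.
Characteristic equation: λ² - (3)λ + (-10) = 0.
Discriminant = (3)² - 4*(-10) = 9 + 40 = 49.
λ = (3 ± √49) / 2 = (3 ± 7) / 2 = -2, 5.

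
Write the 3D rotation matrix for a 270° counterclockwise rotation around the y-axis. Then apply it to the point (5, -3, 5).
R = [[0, 0, -1], [0, 1, 0], [1, 0, 0]]; R·(5, -3, 5) = (-5, -3, 5)

Rotation matrix for 270° around y-axis:
cos(270°) = 0, sin(270°) = -1
R = [[0, 0, -1], [0, 1, 0], [1, 0, 0]]
Apply to (5, -3, 5): R·[5, -3, 5]ᵀ = (-5, -3, 5)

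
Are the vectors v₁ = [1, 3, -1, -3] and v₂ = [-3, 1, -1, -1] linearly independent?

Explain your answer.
Yes, linearly independent

Two vectors are linearly dependent iff one is a scalar multiple of the other.
No single scalar k satisfies v₂ = k·v₁ (the ratios of corresponding entries disagree), so v₁ and v₂ are linearly independent.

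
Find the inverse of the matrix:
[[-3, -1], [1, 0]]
[[0, 1], [-1, -3]]

For [[a,b],[c,d]], inverse = (1/det)·[[d,-b],[-c,a]]
det = -3·0 - -1·1 = 1
Inverse = (1/1)·[[0, 1], [-1, -3]]
        = [[0, 1], [-1, -3]]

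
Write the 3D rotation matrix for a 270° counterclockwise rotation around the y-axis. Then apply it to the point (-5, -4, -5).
R = [[0, 0, -1], [0, 1, 0], [1, 0, 0]]; R·(-5, -4, -5) = (5, -4, -5)

Rotation matrix for 270° around y-axis:
cos(270°) = 0, sin(270°) = -1
R = [[0, 0, -1], [0, 1, 0], [1, 0, 0]]
Apply to (-5, -4, -5): R·[-5, -4, -5]ᵀ = (5, -4, -5)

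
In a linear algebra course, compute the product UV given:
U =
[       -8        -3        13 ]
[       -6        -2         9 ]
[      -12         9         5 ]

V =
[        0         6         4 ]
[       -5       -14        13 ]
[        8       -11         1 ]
UV =
[      119      -149       -58 ]
[       82      -107       -41 ]
[       -5      -253        74 ]

Matrix multiplication: (UV)[i][j] = sum over k of U[i][k] * V[k][j].
  (UV)[0][0] = (-8)*(0) + (-3)*(-5) + (13)*(8) = 119
  (UV)[0][1] = (-8)*(6) + (-3)*(-14) + (13)*(-11) = -149
  (UV)[0][2] = (-8)*(4) + (-3)*(13) + (13)*(1) = -58
  (UV)[1][0] = (-6)*(0) + (-2)*(-5) + (9)*(8) = 82
  (UV)[1][1] = (-6)*(6) + (-2)*(-14) + (9)*(-11) = -107
  (UV)[1][2] = (-6)*(4) + (-2)*(13) + (9)*(1) = -41
  (UV)[2][0] = (-12)*(0) + (9)*(-5) + (5)*(8) = -5
  (UV)[2][1] = (-12)*(6) + (9)*(-14) + (5)*(-11) = -253
  (UV)[2][2] = (-12)*(4) + (9)*(13) + (5)*(1) = 74
UV =
[      119      -149       -58 ]
[       82      -107       -41 ]
[       -5      -253        74 ]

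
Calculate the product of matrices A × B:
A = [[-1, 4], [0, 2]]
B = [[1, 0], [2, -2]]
[[7, -8], [4, -4]]

Matrix multiplication:
C[0][0] = -1×1 + 4×2 = 7
C[0][1] = -1×0 + 4×-2 = -8
C[1][0] = 0×1 + 2×2 = 4
C[1][1] = 0×0 + 2×-2 = -4
Result: [[7, -8], [4, -4]]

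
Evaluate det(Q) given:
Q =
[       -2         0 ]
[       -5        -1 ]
det(Q) = 2

For a 2×2 matrix [[a, b], [c, d]], det = a*d - b*c.
det(Q) = (-2)*(-1) - (0)*(-5) = 2 - 0 = 2.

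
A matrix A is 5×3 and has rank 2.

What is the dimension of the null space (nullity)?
1

The rank-nullity theorem for an m×n matrix states:
rank(A) + nullity(A) = n (the number of columns).
Here n = 3 and rank(A) = 2, so nullity(A) = 3 - 2 = 1.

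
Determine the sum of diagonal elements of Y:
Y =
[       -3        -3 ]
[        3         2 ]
tr(Y) = -3 + 2 = -1

The trace of a square matrix is the sum of its diagonal entries.
Diagonal entries of Y: Y[0][0] = -3, Y[1][1] = 2.
tr(Y) = -3 + 2 = -1.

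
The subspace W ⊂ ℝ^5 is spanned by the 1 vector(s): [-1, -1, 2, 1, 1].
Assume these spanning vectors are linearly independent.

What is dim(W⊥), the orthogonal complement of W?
dim(W⊥) = 4

For any subspace W of ℝ^n, dim(W) + dim(W⊥) = n (the whole-space dimension).
Here the given 1 vectors are linearly independent, so dim(W) = 1.
Thus dim(W⊥) = n - dim(W) = 5 - 1 = 4.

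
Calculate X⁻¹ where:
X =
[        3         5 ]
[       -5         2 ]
det(X) = 31
X⁻¹ =
[     2/31     -5/31 ]
[     5/31      3/31 ]

For a 2×2 matrix X = [[a, b], [c, d]] with det(X) ≠ 0, X⁻¹ = (1/det(X)) * [[d, -b], [-c, a]].
det(X) = (3)*(2) - (5)*(-5) = 6 + 25 = 31.
X⁻¹ = (1/31) * [[2, -5], [5, 3]].
Dividing each entry by 31 and reducing:
X⁻¹ =
[     2/31     -5/31 ]
[     5/31      3/31 ]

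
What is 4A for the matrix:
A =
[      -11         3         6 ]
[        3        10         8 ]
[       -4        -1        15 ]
4A =
[      -44        12        24 ]
[       12        40        32 ]
[      -16        -4        60 ]

Scalar multiplication is elementwise: (4A)[i][j] = 4 * A[i][j].
  (4A)[0][0] = 4 * (-11) = -44
  (4A)[0][1] = 4 * (3) = 12
  (4A)[0][2] = 4 * (6) = 24
  (4A)[1][0] = 4 * (3) = 12
  (4A)[1][1] = 4 * (10) = 40
  (4A)[1][2] = 4 * (8) = 32
  (4A)[2][0] = 4 * (-4) = -16
  (4A)[2][1] = 4 * (-1) = -4
  (4A)[2][2] = 4 * (15) = 60
4A =
[      -44        12        24 ]
[       12        40        32 ]
[      -16        -4        60 ]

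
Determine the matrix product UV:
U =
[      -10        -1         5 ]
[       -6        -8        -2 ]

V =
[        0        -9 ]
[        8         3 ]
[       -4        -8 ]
UV =
[      -28        47 ]
[      -56        46 ]

Matrix multiplication: (UV)[i][j] = sum over k of U[i][k] * V[k][j].
  (UV)[0][0] = (-10)*(0) + (-1)*(8) + (5)*(-4) = -28
  (UV)[0][1] = (-10)*(-9) + (-1)*(3) + (5)*(-8) = 47
  (UV)[1][0] = (-6)*(0) + (-8)*(8) + (-2)*(-4) = -56
  (UV)[1][1] = (-6)*(-9) + (-8)*(3) + (-2)*(-8) = 46
UV =
[      -28        47 ]
[      -56        46 ]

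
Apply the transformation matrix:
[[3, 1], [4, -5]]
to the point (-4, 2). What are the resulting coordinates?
(-10, -26)

Matrix multiplication:
[[3, 1], [4, -5]] × [-4, 2]ᵀ
= [3×-4 + 1×2, 4×-4 + -5×2]ᵀ
= [-10.0000, -26.0000]ᵀ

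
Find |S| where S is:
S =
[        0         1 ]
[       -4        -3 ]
det(S) = 4

For a 2×2 matrix [[a, b], [c, d]], det = a*d - b*c.
det(S) = (0)*(-3) - (1)*(-4) = 0 + 4 = 4.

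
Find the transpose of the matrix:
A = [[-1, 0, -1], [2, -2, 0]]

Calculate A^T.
[[-1, 2], [0, -2], [-1, 0]]

The transpose sends entry (i,j) to (j,i); rows become columns.
Row 0 of A: [-1, 0, -1] -> column 0 of A^T.
Row 1 of A: [2, -2, 0] -> column 1 of A^T.
A^T = [[-1, 2], [0, -2], [-1, 0]]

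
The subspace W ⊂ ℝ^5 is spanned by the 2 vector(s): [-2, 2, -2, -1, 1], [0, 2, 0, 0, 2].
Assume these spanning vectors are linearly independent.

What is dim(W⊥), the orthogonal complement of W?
dim(W⊥) = 3

For any subspace W of ℝ^n, dim(W) + dim(W⊥) = n (the whole-space dimension).
Here the given 2 vectors are linearly independent, so dim(W) = 2.
Thus dim(W⊥) = n - dim(W) = 5 - 2 = 3.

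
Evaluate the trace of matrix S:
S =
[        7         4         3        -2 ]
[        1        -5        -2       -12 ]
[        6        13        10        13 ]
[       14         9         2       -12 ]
tr(S) = 7 - 5 + 10 - 12 = 0

The trace of a square matrix is the sum of its diagonal entries.
Diagonal entries of S: S[0][0] = 7, S[1][1] = -5, S[2][2] = 10, S[3][3] = -12.
tr(S) = 7 - 5 + 10 - 12 = 0.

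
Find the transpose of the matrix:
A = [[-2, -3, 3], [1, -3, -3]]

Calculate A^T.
[[-2, 1], [-3, -3], [3, -3]]

The transpose sends entry (i,j) to (j,i); rows become columns.
Row 0 of A: [-2, -3, 3] -> column 0 of A^T.
Row 1 of A: [1, -3, -3] -> column 1 of A^T.
A^T = [[-2, 1], [-3, -3], [3, -3]]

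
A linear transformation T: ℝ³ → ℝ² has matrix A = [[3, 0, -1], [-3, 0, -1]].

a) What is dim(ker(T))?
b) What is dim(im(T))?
dim(ker) = 1, dim(im) = 2

The two rows are not scalar multiples of one another (no single k satisfies row 2 = k × row 1), so they are linearly independent.
Thus rank(A) = 2.
dim(im(T)) = rank(A) = 2.
By the rank-nullity theorem applied to T: ℝ³ → ℝ², rank(A) + nullity(A) = 3 (the domain dimension), so dim(ker(T)) = 3 - 2 = 1.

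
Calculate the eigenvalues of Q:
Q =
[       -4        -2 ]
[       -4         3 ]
λ = -5, 4

Solve det(Q - λI) = 0. For a 2×2 matrix the characteristic equation is λ² - (trace)λ + det = 0.
trace(Q) = a + d = -4 + 3 = -1.
det(Q) = a*d - b*c = (-4)*(3) - (-2)*(-4) = -12 - 8 = -20.
Characteristic equation: λ² - (-1)λ + (-20) = 0.
Discriminant = (-1)² - 4*(-20) = 1 + 80 = 81.
λ = (-1 ± √81) / 2 = (-1 ± 9) / 2 = -5, 4.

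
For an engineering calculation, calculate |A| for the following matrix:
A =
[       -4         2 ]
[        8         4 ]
det(A) = -32

For a 2×2 matrix [[a, b], [c, d]], det = a*d - b*c.
det(A) = (-4)*(4) - (2)*(8) = -16 - 16 = -32.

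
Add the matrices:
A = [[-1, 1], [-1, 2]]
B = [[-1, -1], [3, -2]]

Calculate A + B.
[[-2, 0], [2, 0]]

Add corresponding elements:
(-1)+(-1)=-2
(1)+(-1)=0
(-1)+(3)=2
(2)+(-2)=0
A + B = [[-2, 0], [2, 0]]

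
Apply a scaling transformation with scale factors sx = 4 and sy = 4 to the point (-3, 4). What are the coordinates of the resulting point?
(-12, 16)

Scaling matrix:
[[4, 0], [0, 4]]
Result: (-3 × 4, 4 × 4) = (-12, 16)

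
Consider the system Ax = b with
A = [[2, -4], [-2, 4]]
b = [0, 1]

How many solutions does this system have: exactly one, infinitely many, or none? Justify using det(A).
No solution

det(A) = (2)*(4) - (-4)*(-2) = 0, so A is singular.
The column space of A is span(column 1) = span([2, -2]).
b = [0, 1] is not a scalar multiple of column 1, so b ∉ column space and the system is inconsistent — no solution.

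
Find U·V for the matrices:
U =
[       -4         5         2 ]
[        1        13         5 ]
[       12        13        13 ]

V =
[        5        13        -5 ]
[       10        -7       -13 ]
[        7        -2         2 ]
UV =
[       44       -91       -41 ]
[      170       -88      -164 ]
[      281        39      -203 ]

Matrix multiplication: (UV)[i][j] = sum over k of U[i][k] * V[k][j].
  (UV)[0][0] = (-4)*(5) + (5)*(10) + (2)*(7) = 44
  (UV)[0][1] = (-4)*(13) + (5)*(-7) + (2)*(-2) = -91
  (UV)[0][2] = (-4)*(-5) + (5)*(-13) + (2)*(2) = -41
  (UV)[1][0] = (1)*(5) + (13)*(10) + (5)*(7) = 170
  (UV)[1][1] = (1)*(13) + (13)*(-7) + (5)*(-2) = -88
  (UV)[1][2] = (1)*(-5) + (13)*(-13) + (5)*(2) = -164
  (UV)[2][0] = (12)*(5) + (13)*(10) + (13)*(7) = 281
  (UV)[2][1] = (12)*(13) + (13)*(-7) + (13)*(-2) = 39
  (UV)[2][2] = (12)*(-5) + (13)*(-13) + (13)*(2) = -203
UV =
[       44       -91       -41 ]
[      170       -88      -164 ]
[      281        39      -203 ]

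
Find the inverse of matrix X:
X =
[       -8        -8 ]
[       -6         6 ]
det(X) = -96
X⁻¹ =
[    -1/16     -1/12 ]
[    -1/16      1/12 ]

For a 2×2 matrix X = [[a, b], [c, d]] with det(X) ≠ 0, X⁻¹ = (1/det(X)) * [[d, -b], [-c, a]].
det(X) = (-8)*(6) - (-8)*(-6) = -48 - 48 = -96.
X⁻¹ = (1/-96) * [[6, 8], [6, -8]].
Dividing each entry by -96 and reducing:
X⁻¹ =
[    -1/16     -1/12 ]
[    -1/16      1/12 ]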